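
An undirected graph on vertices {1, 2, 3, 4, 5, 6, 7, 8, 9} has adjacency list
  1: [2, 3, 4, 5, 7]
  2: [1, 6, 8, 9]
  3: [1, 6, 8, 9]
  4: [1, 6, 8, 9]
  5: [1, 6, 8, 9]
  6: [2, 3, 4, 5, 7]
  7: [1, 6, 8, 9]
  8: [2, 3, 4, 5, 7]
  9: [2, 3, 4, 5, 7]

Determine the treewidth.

4

A width-4 tree decomposition is:
Bags: B1 = {1, 6, 7, 8, 9}  B2 = {1, 4, 6, 8, 9}  B3 = {1, 5, 6, 8, 9}  B4 = {1, 2, 6, 8, 9}  B5 = {1, 3, 6, 8, 9}
Tree: B1–B2, B2–B3, B3–B4, B4–B5
Each bag holds 5 vertices, so the decomposition has width 4, which upper-bounds the treewidth. For the lower bound: the 5 vertex sets {7,9}, {4,8}, {1,5}, {6}, {2} are disjoint, each induces a connected subgraph, and every pair is joined by at least one edge of G. Contracting each set to a single vertex therefore yields K_{5} as a minor, and since treewidth is minor-monotone, tw(G) ≥ tw(K_{5}) = 4. Hence tw(G) = 4 exactly.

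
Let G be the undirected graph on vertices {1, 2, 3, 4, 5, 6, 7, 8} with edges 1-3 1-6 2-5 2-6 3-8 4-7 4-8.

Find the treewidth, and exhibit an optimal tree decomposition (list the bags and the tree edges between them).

Each bag holds 2 vertices, so the decomposition has width 1, which upper-bounds the treewidth. G has an edge, so its treewidth is at least 1. Combining the bounds, tw(G) = 1.

Treewidth 1.
One such decomposition:
Bags: B1 = {4, 7}  B2 = {4, 8}  B3 = {3, 8}  B4 = {1, 3}  B5 = {1, 6}  B6 = {2, 6}  B7 = {2, 5}
Tree: B1–B2, B2–B3, B3–B4, B4–B5, B5–B6, B6–B7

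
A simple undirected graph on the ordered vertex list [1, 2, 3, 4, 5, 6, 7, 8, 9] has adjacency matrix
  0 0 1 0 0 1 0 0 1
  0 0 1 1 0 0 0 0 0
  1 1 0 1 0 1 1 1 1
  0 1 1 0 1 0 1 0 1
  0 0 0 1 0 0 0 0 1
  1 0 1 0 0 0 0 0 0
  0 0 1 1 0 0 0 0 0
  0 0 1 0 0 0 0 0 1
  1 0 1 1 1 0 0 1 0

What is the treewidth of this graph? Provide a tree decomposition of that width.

Treewidth 2.
One optimal decomposition is:
Bags: B1 = {3, 4, 9}  B2 = {1, 3, 9}  B3 = {3, 4, 7}  B4 = {2, 3, 4}  B5 = {4, 5, 9}  B6 = {3, 8, 9}  B7 = {1, 3, 6}
Tree: B1–B2, B1–B3, B1–B4, B1–B5, B1–B6, B2–B7

Every bag has size at most 3, so the width is 3 − 1 = 2 and tw(G) ≤ 2. For the lower bound, the 3 vertices {3, 8, 9} are pairwise adjacent, and any tree decomposition puts a clique entirely inside one bag — forcing width ≥ 2. The upper and lower bounds meet at 2, so that is the treewidth.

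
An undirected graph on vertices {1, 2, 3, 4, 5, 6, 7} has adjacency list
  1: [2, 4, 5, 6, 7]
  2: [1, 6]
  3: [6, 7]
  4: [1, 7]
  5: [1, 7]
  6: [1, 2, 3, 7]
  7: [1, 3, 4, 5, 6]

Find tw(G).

2

A width-2 tree decomposition is:
Bags: B1 = {1, 6, 7}  B2 = {1, 4, 7}  B3 = {1, 5, 7}  B4 = {3, 6, 7}  B5 = {1, 2, 6}
Tree: B1–B2, B2–B3, B1–B4, B1–B5
Each bag holds 3 vertices, so the decomposition has width 2, which upper-bounds the treewidth. For the lower bound, the 3 vertices {1, 2, 6} are pairwise adjacent, and any tree decomposition puts a clique entirely inside one bag — forcing width ≥ 2. The upper and lower bounds meet at 2, so that is the treewidth.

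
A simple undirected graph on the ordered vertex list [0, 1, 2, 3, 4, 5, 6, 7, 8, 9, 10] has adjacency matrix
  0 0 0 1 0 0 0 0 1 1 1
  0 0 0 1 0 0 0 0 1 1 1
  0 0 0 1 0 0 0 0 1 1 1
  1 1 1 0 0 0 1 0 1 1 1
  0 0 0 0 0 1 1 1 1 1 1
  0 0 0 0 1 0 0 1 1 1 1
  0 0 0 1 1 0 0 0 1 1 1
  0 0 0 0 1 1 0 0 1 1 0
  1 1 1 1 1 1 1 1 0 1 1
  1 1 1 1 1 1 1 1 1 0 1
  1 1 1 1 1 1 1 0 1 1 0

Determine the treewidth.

A width-4 tree decomposition is:
Bags: B1 = {4, 6, 8, 9, 10}  B2 = {3, 6, 8, 9, 10}  B3 = {1, 3, 8, 9, 10}  B4 = {4, 5, 8, 9, 10}  B5 = {0, 3, 8, 9, 10}  B6 = {4, 5, 7, 8, 9}  B7 = {2, 3, 8, 9, 10}
Tree: B1–B2, B2–B3, B1–B4, B3–B5, B4–B6, B3–B7
The largest bag has 5 vertices, giving width 4; this decomposition certifies tw(G) ≤ 4. On the other hand G contains the 5-clique {0, 3, 8, 9, 10}. A clique must lie in a single bag of any decomposition, so no decomposition can have width below 4. Hence tw(G) = 4 exactly.

4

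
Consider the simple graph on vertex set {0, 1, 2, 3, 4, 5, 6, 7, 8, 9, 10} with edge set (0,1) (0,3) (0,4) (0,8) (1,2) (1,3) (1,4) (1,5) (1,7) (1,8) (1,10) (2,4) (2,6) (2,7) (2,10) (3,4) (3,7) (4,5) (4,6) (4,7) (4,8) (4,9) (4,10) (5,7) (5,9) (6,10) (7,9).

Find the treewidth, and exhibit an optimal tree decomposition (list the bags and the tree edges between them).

Treewidth 3.
One such decomposition:
Bags: B1 = {1, 4, 5, 7}  B2 = {1, 2, 4, 7}  B3 = {1, 2, 4, 10}  B4 = {1, 3, 4, 7}  B5 = {0, 1, 3, 4}  B6 = {2, 4, 6, 10}  B7 = {4, 5, 7, 9}  B8 = {0, 1, 4, 8}
Tree: B1–B2, B2–B3, B2–B4, B4–B5, B3–B6, B1–B7, B5–B8

Every bag has size at most 4, so the width is 4 − 1 = 3 and tw(G) ≤ 3. For the lower bound, the 4 vertices {0, 1, 4, 8} are pairwise adjacent, and any tree decomposition puts a clique entirely inside one bag — forcing width ≥ 3. The upper and lower bounds meet at 3, so that is the treewidth.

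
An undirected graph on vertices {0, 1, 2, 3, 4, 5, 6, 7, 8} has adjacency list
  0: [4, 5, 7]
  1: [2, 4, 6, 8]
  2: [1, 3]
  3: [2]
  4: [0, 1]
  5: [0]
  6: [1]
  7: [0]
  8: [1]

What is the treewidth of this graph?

1

A width-1 tree decomposition is:
Bags: B1 = {1, 4}  B2 = {1, 6}  B3 = {1, 8}  B4 = {0, 4}  B5 = {0, 7}  B6 = {1, 2}  B7 = {2, 3}  B8 = {0, 5}
Tree: B1–B2, B1–B3, B1–B4, B4–B5, B3–B6, B6–B7, B4–B8
Every bag has size at most 2, so the width is 2 − 1 = 1 and tw(G) ≤ 1. Since G has at least one edge (e.g. 1–4), it is not an edgeless graph, so tw(G) ≥ 1. The upper and lower bounds meet at 1, so that is the treewidth.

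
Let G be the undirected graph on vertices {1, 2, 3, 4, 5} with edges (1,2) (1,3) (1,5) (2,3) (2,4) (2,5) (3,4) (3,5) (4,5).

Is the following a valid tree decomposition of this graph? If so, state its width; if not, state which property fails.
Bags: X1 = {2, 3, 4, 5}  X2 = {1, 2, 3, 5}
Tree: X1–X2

Vertex coverage: the bags together contain {1, 2, 3, 4, 5}, the full vertex set. Edge coverage: each edge of G has both endpoints in at least one bag. Running intersection: for every vertex, the bags containing it form a connected subtree. All three properties hold, so this is a valid tree decomposition of width max|bag| − 1 = 3, and hence tw(G) ≤ 3.

Yes; width 3.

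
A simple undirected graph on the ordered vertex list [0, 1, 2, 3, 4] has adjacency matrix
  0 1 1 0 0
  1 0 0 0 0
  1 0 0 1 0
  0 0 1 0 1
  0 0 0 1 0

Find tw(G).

1

A width-1 tree decomposition is:
Bags: B1 = {3, 4}  B2 = {2, 3}  B3 = {0, 2}  B4 = {0, 1}
Tree: B1–B2, B2–B3, B3–B4
The largest bag has 2 vertices, giving width 1; this decomposition certifies tw(G) ≤ 1. Since G has at least one edge (e.g. 4–3), it is not an edgeless graph, so tw(G) ≥ 1. The upper and lower bounds meet at 1, so that is the treewidth.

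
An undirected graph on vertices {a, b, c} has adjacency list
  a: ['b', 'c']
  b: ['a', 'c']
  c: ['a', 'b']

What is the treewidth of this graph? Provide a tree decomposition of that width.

Treewidth 2.
One optimal decomposition is:
Bags: B1 = {a, b, c}
Tree: (single bag)

With just one bag of size 3, the width is 3 − 1 = 2, so tw(G) ≤ 2. Conversely, {a, b, c} is a clique of size 3, and the vertices of any clique must share a bag in every tree decomposition; so some bag has ≥ 3 vertices and tw(G) ≥ 2. The upper and lower bounds meet at 2, so that is the treewidth.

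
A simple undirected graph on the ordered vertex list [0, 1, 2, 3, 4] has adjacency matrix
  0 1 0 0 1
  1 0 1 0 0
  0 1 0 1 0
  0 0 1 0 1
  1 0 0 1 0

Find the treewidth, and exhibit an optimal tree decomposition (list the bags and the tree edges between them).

Treewidth 2.
One such decomposition:
Bags: B1 = {0, 1, 4}  B2 = {1, 3, 4}  B3 = {1, 2, 3}
Tree: B1–B2, B2–B3

Each bag holds 3 vertices, so the decomposition has width 2, which upper-bounds the treewidth. For the lower bound, G contains the cycle 1–0–4–3–2–1, so G is not a forest; only forests have treewidth ≤ 1, hence tw(G) ≥ 2. The upper and lower bounds meet at 2, so that is the treewidth.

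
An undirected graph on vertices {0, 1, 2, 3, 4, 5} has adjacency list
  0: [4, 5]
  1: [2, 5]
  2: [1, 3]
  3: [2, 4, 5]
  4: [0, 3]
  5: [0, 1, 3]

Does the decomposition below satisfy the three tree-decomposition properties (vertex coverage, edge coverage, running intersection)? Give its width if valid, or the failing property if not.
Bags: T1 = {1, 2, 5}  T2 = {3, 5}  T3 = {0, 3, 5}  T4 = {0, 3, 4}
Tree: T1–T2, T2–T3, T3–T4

No — edge (2,3) lies in no bag.

A tree decomposition must satisfy three properties: every vertex lies in some bag; for every edge, both endpoints lie together in some bag; and for every vertex, the bags containing it form a connected subtree. Here edge (2,3) lies in no bag, so the decomposition is invalid.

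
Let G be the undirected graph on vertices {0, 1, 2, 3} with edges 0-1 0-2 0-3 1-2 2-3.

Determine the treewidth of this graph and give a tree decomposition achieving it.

Every bag has size at most 3, so the width is 3 − 1 = 2 and tw(G) ≤ 2. On the other hand G contains the 3-clique {0, 1, 2}. A clique must lie in a single bag of any decomposition, so no decomposition can have width below 2. Therefore the treewidth is 2.

Treewidth 2.
One such decomposition:
Bags: B1 = {0, 2, 3}  B2 = {0, 1, 2}
Tree: B1–B2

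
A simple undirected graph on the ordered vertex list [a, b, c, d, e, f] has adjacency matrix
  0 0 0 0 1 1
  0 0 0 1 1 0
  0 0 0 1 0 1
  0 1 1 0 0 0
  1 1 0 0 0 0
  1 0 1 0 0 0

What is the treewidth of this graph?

A width-2 tree decomposition is:
Bags: B1 = {a, e, f}  B2 = {c, e, f}  B3 = {c, d, e}  B4 = {b, d, e}
Tree: B1–B2, B2–B3, B3–B4
Each bag holds 3 vertices, so the decomposition has width 2, which upper-bounds the treewidth. Since e–a–f–c–d–b–e is a cycle in G, G is not acyclic. Forests are exactly the graphs of treewidth ≤ 1, so tw(G) ≥ 2. Combining the bounds, tw(G) = 2.

2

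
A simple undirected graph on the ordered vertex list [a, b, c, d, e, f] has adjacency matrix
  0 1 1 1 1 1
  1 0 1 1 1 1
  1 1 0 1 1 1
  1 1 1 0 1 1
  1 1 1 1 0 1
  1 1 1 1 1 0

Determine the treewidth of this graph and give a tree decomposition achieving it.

Treewidth 5.
Bags: B1 = {a, b, c, d, e, f}
Tree: (single bag)

A single bag containing all 6 vertices is trivially a valid decomposition of width 5. Conversely, {a, b, c, d, e, f} is a clique of size 6, and the vertices of any clique must share a bag in every tree decomposition; so some bag has ≥ 6 vertices and tw(G) ≥ 5. Combining the bounds, tw(G) = 5.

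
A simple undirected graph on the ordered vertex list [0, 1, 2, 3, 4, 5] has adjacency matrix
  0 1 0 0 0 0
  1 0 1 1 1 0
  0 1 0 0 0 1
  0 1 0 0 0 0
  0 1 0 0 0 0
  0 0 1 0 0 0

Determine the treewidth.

1

A width-1 tree decomposition is:
Bags: B1 = {1, 2}  B2 = {1, 3}  B3 = {0, 1}  B4 = {1, 4}  B5 = {2, 5}
Tree: B1–B2, B2–B3, B1–B4, B1–B5
The largest bag has 2 vertices, giving width 1; this decomposition certifies tw(G) ≤ 1. Any graph with an edge has treewidth ≥ 1, and G has the edge 1–2. The upper and lower bounds meet at 1, so that is the treewidth.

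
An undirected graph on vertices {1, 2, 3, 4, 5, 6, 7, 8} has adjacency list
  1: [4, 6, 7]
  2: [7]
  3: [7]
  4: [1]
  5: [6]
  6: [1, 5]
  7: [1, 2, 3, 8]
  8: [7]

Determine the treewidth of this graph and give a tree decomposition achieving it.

Treewidth 1.
One such decomposition:
Bags: B1 = {1, 4}  B2 = {1, 7}  B3 = {7, 8}  B4 = {1, 6}  B5 = {3, 7}  B6 = {2, 7}  B7 = {5, 6}
Tree: B1–B2, B2–B3, B1–B4, B2–B5, B2–B6, B4–B7

Each bag holds 2 vertices, so the decomposition has width 1, which upper-bounds the treewidth. Since G has at least one edge (e.g. 4–1), it is not an edgeless graph, so tw(G) ≥ 1. Hence tw(G) = 1 exactly.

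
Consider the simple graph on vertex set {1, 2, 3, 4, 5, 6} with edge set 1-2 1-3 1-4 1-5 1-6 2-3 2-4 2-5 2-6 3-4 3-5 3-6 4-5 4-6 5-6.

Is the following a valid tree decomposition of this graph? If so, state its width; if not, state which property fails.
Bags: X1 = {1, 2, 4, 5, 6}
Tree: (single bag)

A tree decomposition must satisfy three properties: every vertex lies in some bag; for every edge, both endpoints lie together in some bag; and for every vertex, the bags containing it form a connected subtree. Here vertex 3 appears in no bag, so the decomposition is invalid.

No — vertex 3 appears in no bag.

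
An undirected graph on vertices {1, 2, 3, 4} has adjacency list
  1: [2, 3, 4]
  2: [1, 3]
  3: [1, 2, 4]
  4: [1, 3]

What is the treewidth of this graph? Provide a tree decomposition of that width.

Treewidth 2.
One optimal decomposition is:
Bags: B1 = {1, 3, 4}  B2 = {1, 2, 3}
Tree: B1–B2

Each bag holds 3 vertices, so the decomposition has width 2, which upper-bounds the treewidth. For the lower bound, the 3 vertices {1, 2, 3} are pairwise adjacent, and any tree decomposition puts a clique entirely inside one bag — forcing width ≥ 2. Therefore the treewidth is 2.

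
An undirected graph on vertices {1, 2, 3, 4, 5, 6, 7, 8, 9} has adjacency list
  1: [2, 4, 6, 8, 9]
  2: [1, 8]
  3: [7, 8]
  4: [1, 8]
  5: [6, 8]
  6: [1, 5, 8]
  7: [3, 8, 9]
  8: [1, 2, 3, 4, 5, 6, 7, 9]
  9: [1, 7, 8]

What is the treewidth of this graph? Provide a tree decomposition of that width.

Every bag has size at most 3, so the width is 3 − 1 = 2 and tw(G) ≤ 2. For the lower bound, the 3 vertices {1, 8, 9} are pairwise adjacent, and any tree decomposition puts a clique entirely inside one bag — forcing width ≥ 2. The upper and lower bounds meet at 2, so that is the treewidth.

Treewidth 2.
One optimal decomposition is:
Bags: B1 = {5, 6, 8}  B2 = {1, 6, 8}  B3 = {1, 8, 9}  B4 = {1, 4, 8}  B5 = {7, 8, 9}  B6 = {3, 7, 8}  B7 = {1, 2, 8}
Tree: B1–B2, B2–B3, B3–B4, B3–B5, B5–B6, B4–B7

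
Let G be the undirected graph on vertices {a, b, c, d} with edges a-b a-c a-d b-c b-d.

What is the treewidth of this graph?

2

A width-2 tree decomposition is:
Bags: B1 = {a, b, d}  B2 = {a, b, c}
Tree: B1–B2
Every bag has size at most 3, so the width is 3 − 1 = 2 and tw(G) ≤ 2. For the lower bound, the 3 vertices {a, b, d} are pairwise adjacent, and any tree decomposition puts a clique entirely inside one bag — forcing width ≥ 2. Therefore the treewidth is 2.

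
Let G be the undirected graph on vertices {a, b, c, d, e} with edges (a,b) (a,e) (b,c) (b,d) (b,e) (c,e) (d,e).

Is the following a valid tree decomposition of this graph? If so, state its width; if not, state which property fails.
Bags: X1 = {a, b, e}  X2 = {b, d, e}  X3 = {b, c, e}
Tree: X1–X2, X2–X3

Vertex coverage: the bags together contain {a, b, c, d, e}, the full vertex set. Edge coverage: each edge of G has both endpoints in at least one bag. Running intersection: for every vertex, the bags containing it form a connected subtree. All three properties hold, so this is a valid tree decomposition of width max|bag| − 1 = 2, and hence tw(G) ≤ 2.

Yes; width 2.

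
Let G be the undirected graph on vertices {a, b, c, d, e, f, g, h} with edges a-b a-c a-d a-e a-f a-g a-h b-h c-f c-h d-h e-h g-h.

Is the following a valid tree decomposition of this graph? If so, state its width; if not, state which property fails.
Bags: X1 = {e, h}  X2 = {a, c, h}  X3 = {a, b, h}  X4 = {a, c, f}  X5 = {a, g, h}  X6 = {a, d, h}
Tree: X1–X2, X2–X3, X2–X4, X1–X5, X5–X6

No — edge (a,e) lies in no bag.

A tree decomposition must satisfy three properties: every vertex lies in some bag; for every edge, both endpoints lie together in some bag; and for every vertex, the bags containing it form a connected subtree. Here edge (a,e) lies in no bag, so the decomposition is invalid.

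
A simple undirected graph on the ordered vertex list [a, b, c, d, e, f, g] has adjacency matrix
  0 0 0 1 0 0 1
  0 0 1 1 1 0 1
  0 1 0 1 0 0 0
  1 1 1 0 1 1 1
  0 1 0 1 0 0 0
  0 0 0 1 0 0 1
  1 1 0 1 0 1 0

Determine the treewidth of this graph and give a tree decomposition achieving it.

Treewidth 2.
Bags: B1 = {b, d, e}  B2 = {b, c, d}  B3 = {b, d, g}  B4 = {d, f, g}  B5 = {a, d, g}
Tree: B1–B2, B2–B3, B3–B4, B3–B5

The largest bag has 3 vertices, giving width 2; this decomposition certifies tw(G) ≤ 2. Conversely, {d, f, g} is a clique of size 3, and the vertices of any clique must share a bag in every tree decomposition; so some bag has ≥ 3 vertices and tw(G) ≥ 2. Therefore the treewidth is 2.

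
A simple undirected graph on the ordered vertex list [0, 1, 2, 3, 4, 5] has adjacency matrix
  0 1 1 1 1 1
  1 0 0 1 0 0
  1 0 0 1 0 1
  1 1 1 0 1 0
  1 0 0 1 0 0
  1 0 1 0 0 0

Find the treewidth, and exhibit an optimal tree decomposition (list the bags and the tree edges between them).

Each bag holds 3 vertices, so the decomposition has width 2, which upper-bounds the treewidth. For the lower bound, the 3 vertices {0, 1, 3} are pairwise adjacent, and any tree decomposition puts a clique entirely inside one bag — forcing width ≥ 2. Combining the bounds, tw(G) = 2.

Treewidth 2.
One such decomposition:
Bags: B1 = {0, 2, 3}  B2 = {0, 3, 4}  B3 = {0, 1, 3}  B4 = {0, 2, 5}
Tree: B1–B2, B2–B3, B1–B4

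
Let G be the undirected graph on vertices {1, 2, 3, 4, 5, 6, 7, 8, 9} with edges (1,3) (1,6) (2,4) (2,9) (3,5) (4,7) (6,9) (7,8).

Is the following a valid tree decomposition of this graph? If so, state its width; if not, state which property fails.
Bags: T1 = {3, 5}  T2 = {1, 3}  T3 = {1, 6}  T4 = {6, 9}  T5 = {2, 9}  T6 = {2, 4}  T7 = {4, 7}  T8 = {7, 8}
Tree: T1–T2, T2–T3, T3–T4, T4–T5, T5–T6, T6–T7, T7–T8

Every vertex of G appears in some bag (union = {1, 2, 3, 4, 5, 6, 7, 8, 9}); every edge is covered by a bag; and for each vertex v the set of bags containing v is connected in the bag tree. The decomposition is therefore valid. The largest bag has 2 vertices, so the width is 1.

Yes; width 1.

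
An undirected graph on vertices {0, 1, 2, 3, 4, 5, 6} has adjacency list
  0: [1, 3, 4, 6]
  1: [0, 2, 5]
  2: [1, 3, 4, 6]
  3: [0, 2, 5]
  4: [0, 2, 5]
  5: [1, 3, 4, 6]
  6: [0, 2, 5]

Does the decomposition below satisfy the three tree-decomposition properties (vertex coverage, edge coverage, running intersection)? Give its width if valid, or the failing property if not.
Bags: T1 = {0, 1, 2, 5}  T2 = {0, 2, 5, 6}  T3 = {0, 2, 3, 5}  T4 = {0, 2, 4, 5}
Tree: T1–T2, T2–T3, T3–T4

Every vertex of G appears in some bag (union = {0, 1, 2, 3, 4, 5, 6}); every edge is covered by a bag; and for each vertex v the set of bags containing v is connected in the bag tree. The decomposition is therefore valid. The largest bag has 4 vertices, so the width is 3.

Yes; width 3.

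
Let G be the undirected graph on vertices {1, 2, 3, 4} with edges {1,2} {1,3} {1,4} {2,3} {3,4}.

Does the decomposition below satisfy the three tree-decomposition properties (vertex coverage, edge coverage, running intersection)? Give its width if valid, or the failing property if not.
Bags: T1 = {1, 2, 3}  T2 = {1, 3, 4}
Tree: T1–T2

Yes; width 2.

Vertex coverage: the bags together contain {1, 2, 3, 4}, the full vertex set. Edge coverage: each edge of G has both endpoints in at least one bag. Running intersection: for every vertex, the bags containing it form a connected subtree. All three properties hold, so this is a valid tree decomposition of width max|bag| − 1 = 2, and hence tw(G) ≤ 2.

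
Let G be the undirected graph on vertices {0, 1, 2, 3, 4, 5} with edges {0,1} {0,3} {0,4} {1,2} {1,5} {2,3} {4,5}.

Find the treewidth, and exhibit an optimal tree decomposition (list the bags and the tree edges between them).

The largest bag has 3 vertices, giving width 2; this decomposition certifies tw(G) ≤ 2. The edges 2–3–0–1–2 form a cycle, so G is not a tree and its treewidth is at least 2. The upper and lower bounds meet at 2, so that is the treewidth.

Treewidth 2.
One optimal decomposition is:
Bags: B1 = {1, 2, 3}  B2 = {0, 1, 3}  B3 = {0, 1, 5}  B4 = {0, 4, 5}
Tree: B1–B2, B2–B3, B3–B4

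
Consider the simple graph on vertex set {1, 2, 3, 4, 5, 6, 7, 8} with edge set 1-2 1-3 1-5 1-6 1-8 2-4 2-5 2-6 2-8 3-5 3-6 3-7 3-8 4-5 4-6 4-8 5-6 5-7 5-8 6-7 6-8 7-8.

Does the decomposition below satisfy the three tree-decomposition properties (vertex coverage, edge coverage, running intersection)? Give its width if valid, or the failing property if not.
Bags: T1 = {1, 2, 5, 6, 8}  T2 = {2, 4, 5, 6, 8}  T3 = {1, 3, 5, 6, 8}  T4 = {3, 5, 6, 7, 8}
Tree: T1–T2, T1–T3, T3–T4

Checking the three conditions: (i) the bags cover all of {1, 2, 3, 4, 5, 6, 7, 8}; (ii) for each edge, some bag contains both endpoints; (iii) the bags containing any fixed vertex form a subtree. All hold, so the decomposition is valid with width 5 − 1 = 4.

Yes; width 4.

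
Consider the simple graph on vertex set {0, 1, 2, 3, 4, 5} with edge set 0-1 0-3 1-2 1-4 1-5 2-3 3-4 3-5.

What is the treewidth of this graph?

A width-2 tree decomposition is:
Bags: B1 = {1, 3, 5}  B2 = {0, 1, 3}  B3 = {1, 2, 3}  B4 = {1, 3, 4}
Tree: B1–B2, B2–B3, B3–B4
Each bag holds 3 vertices, so the decomposition has width 2, which upper-bounds the treewidth. For the lower bound, G contains the cycle 3–5–1–0–3, so G is not a forest; only forests have treewidth ≤ 1, hence tw(G) ≥ 2. Therefore the treewidth is 2.

2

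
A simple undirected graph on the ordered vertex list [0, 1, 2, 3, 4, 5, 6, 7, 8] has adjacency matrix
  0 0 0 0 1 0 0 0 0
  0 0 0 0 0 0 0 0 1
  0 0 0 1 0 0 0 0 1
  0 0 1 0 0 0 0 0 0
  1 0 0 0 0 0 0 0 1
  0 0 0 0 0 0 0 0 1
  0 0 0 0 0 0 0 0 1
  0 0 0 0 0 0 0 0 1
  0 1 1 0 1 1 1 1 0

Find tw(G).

1

A width-1 tree decomposition is:
Bags: B1 = {2, 3}  B2 = {2, 8}  B3 = {7, 8}  B4 = {4, 8}  B5 = {0, 4}  B6 = {1, 8}  B7 = {6, 8}  B8 = {5, 8}
Tree: B1–B2, B2–B3, B3–B4, B4–B5, B2–B6, B3–B7, B2–B8
The largest bag has 2 vertices, giving width 1; this decomposition certifies tw(G) ≤ 1. Any graph with an edge has treewidth ≥ 1, and G has the edge 3–2. The upper and lower bounds meet at 1, so that is the treewidth.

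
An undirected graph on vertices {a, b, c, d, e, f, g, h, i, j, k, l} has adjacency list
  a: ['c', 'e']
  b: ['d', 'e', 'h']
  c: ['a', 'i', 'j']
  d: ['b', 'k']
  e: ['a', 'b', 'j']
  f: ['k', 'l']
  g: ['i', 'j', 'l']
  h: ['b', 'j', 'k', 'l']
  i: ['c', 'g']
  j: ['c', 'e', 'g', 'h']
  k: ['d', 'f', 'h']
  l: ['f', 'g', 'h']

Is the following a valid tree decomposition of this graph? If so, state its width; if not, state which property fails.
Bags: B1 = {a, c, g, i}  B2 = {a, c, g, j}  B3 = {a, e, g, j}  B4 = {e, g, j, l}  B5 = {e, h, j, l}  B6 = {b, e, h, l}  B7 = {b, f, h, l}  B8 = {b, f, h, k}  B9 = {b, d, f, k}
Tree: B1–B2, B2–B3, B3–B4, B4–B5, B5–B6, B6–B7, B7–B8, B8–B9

Yes; width 3.

Vertex coverage: the bags together contain {a, b, c, d, e, f, g, h, i, j, k, l}, the full vertex set. Edge coverage: each edge of G has both endpoints in at least one bag. Running intersection: for every vertex, the bags containing it form a connected subtree. All three properties hold, so this is a valid tree decomposition of width max|bag| − 1 = 3, and hence tw(G) ≤ 3.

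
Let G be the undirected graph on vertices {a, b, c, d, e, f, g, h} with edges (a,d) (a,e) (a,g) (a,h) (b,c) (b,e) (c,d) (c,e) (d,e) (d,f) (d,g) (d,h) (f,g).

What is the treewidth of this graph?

A width-2 tree decomposition is:
Bags: B1 = {a, d, e}  B2 = {c, d, e}  B3 = {a, d, g}  B4 = {a, d, h}  B5 = {b, c, e}  B6 = {d, f, g}
Tree: B1–B2, B1–B3, B3–B4, B2–B5, B3–B6
Every bag has size at most 3, so the width is 3 − 1 = 2 and tw(G) ≤ 2. Conversely, {a, d, g} is a clique of size 3, and the vertices of any clique must share a bag in every tree decomposition; so some bag has ≥ 3 vertices and tw(G) ≥ 2. Combining the bounds, tw(G) = 2.

2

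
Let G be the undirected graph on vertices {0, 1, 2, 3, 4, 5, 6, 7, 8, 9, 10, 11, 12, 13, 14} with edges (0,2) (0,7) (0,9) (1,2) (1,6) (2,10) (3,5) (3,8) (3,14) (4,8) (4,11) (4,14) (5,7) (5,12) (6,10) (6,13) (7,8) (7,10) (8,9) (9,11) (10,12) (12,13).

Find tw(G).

3

A width-3 tree decomposition is:
Bags: B1 = {4, 9, 11, 14}  B2 = {4, 8, 9, 14}  B3 = {3, 8, 9, 14}  B4 = {0, 3, 8, 9}  B5 = {0, 3, 7, 8}  B6 = {0, 3, 5, 7}  B7 = {0, 2, 5, 7}  B8 = {2, 5, 7, 10}  B9 = {2, 5, 10, 12}  B10 = {1, 2, 10, 12}  B11 = {1, 6, 10, 12}  B12 = {1, 6, 12, 13}
Tree: B1–B2, B2–B3, B3–B4, B4–B5, B5–B6, B6–B7, B7–B8, B8–B9, B9–B10, B10–B11, B11–B12
The largest bag has 4 vertices, giving width 3; this decomposition certifies tw(G) ≤ 3. For the lower bound: the 4 vertex sets {4,11,14}, {9}, {8}, {0,3,5,7} are disjoint, each induces a connected subgraph, and every pair is joined by at least one edge of G. Contracting each set to a single vertex therefore yields K_{4} as a minor, and since treewidth is minor-monotone, tw(G) ≥ tw(K_{4}) = 3. Therefore the treewidth is 3.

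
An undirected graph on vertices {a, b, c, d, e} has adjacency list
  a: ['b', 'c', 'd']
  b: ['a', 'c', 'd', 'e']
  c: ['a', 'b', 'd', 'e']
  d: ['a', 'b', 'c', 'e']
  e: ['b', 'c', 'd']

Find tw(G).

A width-3 tree decomposition is:
Bags: B1 = {a, b, c, d}  B2 = {b, c, d, e}
Tree: B1–B2
The largest bag has 4 vertices, giving width 3; this decomposition certifies tw(G) ≤ 3. Conversely, {b, c, d, e} is a clique of size 4, and the vertices of any clique must share a bag in every tree decomposition; so some bag has ≥ 4 vertices and tw(G) ≥ 3. The upper and lower bounds meet at 3, so that is the treewidth.

3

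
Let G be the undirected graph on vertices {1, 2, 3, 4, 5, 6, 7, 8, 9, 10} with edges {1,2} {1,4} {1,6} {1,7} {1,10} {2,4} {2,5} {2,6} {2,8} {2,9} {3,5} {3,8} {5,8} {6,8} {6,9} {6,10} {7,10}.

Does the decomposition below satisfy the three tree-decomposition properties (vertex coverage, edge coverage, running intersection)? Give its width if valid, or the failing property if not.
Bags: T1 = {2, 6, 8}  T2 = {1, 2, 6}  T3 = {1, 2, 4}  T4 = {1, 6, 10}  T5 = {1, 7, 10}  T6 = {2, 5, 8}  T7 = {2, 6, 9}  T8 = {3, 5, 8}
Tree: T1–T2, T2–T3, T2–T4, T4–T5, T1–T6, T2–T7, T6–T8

Yes; width 2.

Vertex coverage: the bags together contain {1, 2, 3, 4, 5, 6, 7, 8, 9, 10}, the full vertex set. Edge coverage: each edge of G has both endpoints in at least one bag. Running intersection: for every vertex, the bags containing it form a connected subtree. All three properties hold, so this is a valid tree decomposition of width max|bag| − 1 = 2, and hence tw(G) ≤ 2.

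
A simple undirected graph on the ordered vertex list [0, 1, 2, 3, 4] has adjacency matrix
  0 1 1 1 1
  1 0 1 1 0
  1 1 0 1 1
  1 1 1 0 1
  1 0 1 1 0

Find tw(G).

3

A width-3 tree decomposition is:
Bags: B1 = {0, 1, 2, 3}  B2 = {0, 2, 3, 4}
Tree: B1–B2
The largest bag has 4 vertices, giving width 3; this decomposition certifies tw(G) ≤ 3. On the other hand G contains the 4-clique {0, 1, 2, 3}. A clique must lie in a single bag of any decomposition, so no decomposition can have width below 3. Therefore the treewidth is 3.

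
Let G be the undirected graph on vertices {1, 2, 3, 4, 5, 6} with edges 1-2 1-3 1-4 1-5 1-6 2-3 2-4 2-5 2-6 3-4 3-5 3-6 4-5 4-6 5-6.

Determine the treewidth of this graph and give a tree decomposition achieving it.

A single bag containing all 6 vertices is trivially a valid decomposition of width 5. For the lower bound, the 6 vertices {1, 2, 3, 4, 5, 6} are pairwise adjacent, and any tree decomposition puts a clique entirely inside one bag — forcing width ≥ 5. Therefore the treewidth is 5.

Treewidth 5.
One such decomposition:
Bags: B1 = {1, 2, 3, 4, 5, 6}
Tree: (single bag)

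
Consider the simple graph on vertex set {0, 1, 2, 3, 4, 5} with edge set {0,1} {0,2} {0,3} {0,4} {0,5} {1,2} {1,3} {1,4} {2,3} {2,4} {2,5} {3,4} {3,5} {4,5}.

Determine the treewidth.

A width-4 tree decomposition is:
Bags: B1 = {0, 2, 3, 4, 5}  B2 = {0, 1, 2, 3, 4}
Tree: B1–B2
Every bag has size at most 5, so the width is 5 − 1 = 4 and tw(G) ≤ 4. On the other hand G contains the 5-clique {0, 1, 2, 3, 4}. A clique must lie in a single bag of any decomposition, so no decomposition can have width below 4. Combining the bounds, tw(G) = 4.

4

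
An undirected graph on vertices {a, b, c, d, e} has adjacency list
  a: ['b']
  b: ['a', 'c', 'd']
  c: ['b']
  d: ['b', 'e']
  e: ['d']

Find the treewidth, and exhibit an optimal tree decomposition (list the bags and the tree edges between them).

Treewidth 1.
One such decomposition:
Bags: B1 = {b, d}  B2 = {a, b}  B3 = {b, c}  B4 = {d, e}
Tree: B1–B2, B2–B3, B1–B4

Each bag holds 2 vertices, so the decomposition has width 1, which upper-bounds the treewidth. Any graph with an edge has treewidth ≥ 1, and G has the edge b–d. Hence tw(G) = 1 exactly.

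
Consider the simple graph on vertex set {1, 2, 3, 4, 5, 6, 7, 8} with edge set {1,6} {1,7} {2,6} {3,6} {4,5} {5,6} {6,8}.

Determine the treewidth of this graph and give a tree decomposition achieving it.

The largest bag has 2 vertices, giving width 1; this decomposition certifies tw(G) ≤ 1. Any graph with an edge has treewidth ≥ 1, and G has the edge 1–6. Hence tw(G) = 1 exactly.

Treewidth 1.
One optimal decomposition is:
Bags: B1 = {1, 6}  B2 = {5, 6}  B3 = {4, 5}  B4 = {2, 6}  B5 = {1, 7}  B6 = {3, 6}  B7 = {6, 8}
Tree: B1–B2, B2–B3, B1–B4, B1–B5, B4–B6, B2–B7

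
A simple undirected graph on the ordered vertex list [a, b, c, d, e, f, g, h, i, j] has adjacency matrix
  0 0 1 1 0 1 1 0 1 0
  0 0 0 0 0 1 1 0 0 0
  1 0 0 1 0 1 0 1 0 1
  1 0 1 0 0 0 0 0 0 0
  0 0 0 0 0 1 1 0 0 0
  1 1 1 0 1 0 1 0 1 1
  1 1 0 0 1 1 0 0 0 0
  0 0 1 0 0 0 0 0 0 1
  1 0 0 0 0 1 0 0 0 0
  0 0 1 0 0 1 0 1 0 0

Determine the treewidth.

2

A width-2 tree decomposition is:
Bags: B1 = {a, c, f}  B2 = {a, f, g}  B3 = {a, f, i}  B4 = {c, f, j}  B5 = {a, c, d}  B6 = {b, f, g}  B7 = {c, h, j}  B8 = {e, f, g}
Tree: B1–B2, B2–B3, B1–B4, B1–B5, B2–B6, B4–B7, B2–B8
Each bag holds 3 vertices, so the decomposition has width 2, which upper-bounds the treewidth. Conversely, {a, c, d} is a clique of size 3, and the vertices of any clique must share a bag in every tree decomposition; so some bag has ≥ 3 vertices and tw(G) ≥ 2. Hence tw(G) = 2 exactly.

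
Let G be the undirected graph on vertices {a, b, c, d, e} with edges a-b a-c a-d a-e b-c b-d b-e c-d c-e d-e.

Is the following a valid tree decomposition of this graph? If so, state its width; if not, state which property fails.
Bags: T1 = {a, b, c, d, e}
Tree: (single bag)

Yes; width 4.

Every vertex of G appears in some bag (union = {a, b, c, d, e}); every edge is covered by a bag; and for each vertex v the set of bags containing v is connected in the bag tree. The decomposition is therefore valid. The largest bag has 5 vertices, so the width is 4.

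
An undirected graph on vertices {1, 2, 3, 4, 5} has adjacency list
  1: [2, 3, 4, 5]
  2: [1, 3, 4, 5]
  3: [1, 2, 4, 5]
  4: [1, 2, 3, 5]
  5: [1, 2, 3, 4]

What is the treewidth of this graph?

A width-4 tree decomposition is:
Bags: B1 = {1, 2, 3, 4, 5}
Tree: (single bag)
A single bag containing all 5 vertices is trivially a valid decomposition of width 4. On the other hand G contains the 5-clique {1, 2, 3, 4, 5}. A clique must lie in a single bag of any decomposition, so no decomposition can have width below 4. Combining the bounds, tw(G) = 4.

4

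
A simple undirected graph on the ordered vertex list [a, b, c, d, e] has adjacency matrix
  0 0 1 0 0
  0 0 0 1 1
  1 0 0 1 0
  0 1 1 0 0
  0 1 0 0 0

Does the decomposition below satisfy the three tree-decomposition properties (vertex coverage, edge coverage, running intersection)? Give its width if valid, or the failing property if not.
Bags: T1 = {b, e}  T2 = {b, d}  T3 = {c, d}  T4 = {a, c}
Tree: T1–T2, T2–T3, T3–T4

Vertex coverage: the bags together contain {a, b, c, d, e}, the full vertex set. Edge coverage: each edge of G has both endpoints in at least one bag. Running intersection: for every vertex, the bags containing it form a connected subtree. All three properties hold, so this is a valid tree decomposition of width max|bag| − 1 = 1, and hence tw(G) ≤ 1.

Yes; width 1.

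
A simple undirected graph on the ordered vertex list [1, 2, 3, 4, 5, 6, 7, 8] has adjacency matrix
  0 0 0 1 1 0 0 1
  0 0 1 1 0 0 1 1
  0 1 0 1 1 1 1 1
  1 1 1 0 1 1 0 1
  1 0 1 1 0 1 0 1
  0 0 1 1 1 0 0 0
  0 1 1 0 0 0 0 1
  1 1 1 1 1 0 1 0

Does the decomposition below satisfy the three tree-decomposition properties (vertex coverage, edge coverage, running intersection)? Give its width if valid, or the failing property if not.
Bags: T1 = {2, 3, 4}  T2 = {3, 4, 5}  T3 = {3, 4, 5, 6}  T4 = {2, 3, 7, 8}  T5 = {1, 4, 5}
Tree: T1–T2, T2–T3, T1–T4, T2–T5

No — edge (8,4) lies in no bag.

A tree decomposition must satisfy three properties: every vertex lies in some bag; for every edge, both endpoints lie together in some bag; and for every vertex, the bags containing it form a connected subtree. Here edge (8,4) lies in no bag, so the decomposition is invalid.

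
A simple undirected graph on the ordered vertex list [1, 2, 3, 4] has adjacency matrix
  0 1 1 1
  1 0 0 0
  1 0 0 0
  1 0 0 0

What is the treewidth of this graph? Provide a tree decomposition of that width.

Every bag has size at most 2, so the width is 2 − 1 = 1 and tw(G) ≤ 1. Since G has at least one edge (e.g. 3–1), it is not an edgeless graph, so tw(G) ≥ 1. Hence tw(G) = 1 exactly.

Treewidth 1.
One optimal decomposition is:
Bags: B1 = {1, 3}  B2 = {1, 4}  B3 = {1, 2}
Tree: B1–B2, B1–B3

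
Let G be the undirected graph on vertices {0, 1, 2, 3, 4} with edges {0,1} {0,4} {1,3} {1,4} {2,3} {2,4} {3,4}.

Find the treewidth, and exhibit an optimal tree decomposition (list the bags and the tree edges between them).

The largest bag has 3 vertices, giving width 2; this decomposition certifies tw(G) ≤ 2. Conversely, {0, 1, 4} is a clique of size 3, and the vertices of any clique must share a bag in every tree decomposition; so some bag has ≥ 3 vertices and tw(G) ≥ 2. Combining the bounds, tw(G) = 2.

Treewidth 2.
One such decomposition:
Bags: B1 = {2, 3, 4}  B2 = {1, 3, 4}  B3 = {0, 1, 4}
Tree: B1–B2, B2–B3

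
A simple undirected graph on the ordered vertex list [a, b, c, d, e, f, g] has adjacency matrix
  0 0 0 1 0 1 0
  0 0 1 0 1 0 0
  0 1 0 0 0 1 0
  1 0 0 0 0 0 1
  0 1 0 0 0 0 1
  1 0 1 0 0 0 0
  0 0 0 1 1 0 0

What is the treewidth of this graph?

2

A width-2 tree decomposition is:
Bags: B1 = {b, c, f}  B2 = {b, e, f}  B3 = {e, f, g}  B4 = {d, f, g}  B5 = {a, d, f}
Tree: B1–B2, B2–B3, B3–B4, B4–B5
Every bag has size at most 3, so the width is 3 − 1 = 2 and tw(G) ≤ 2. For the lower bound, G contains the cycle f–c–b–e–g–d–a–f, so G is not a forest; only forests have treewidth ≤ 1, hence tw(G) ≥ 2. The upper and lower bounds meet at 2, so that is the treewidth.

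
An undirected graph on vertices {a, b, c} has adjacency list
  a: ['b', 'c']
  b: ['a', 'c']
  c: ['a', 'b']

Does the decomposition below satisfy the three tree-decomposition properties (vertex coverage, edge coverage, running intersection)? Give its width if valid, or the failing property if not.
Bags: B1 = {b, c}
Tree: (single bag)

A tree decomposition must satisfy three properties: every vertex lies in some bag; for every edge, both endpoints lie together in some bag; and for every vertex, the bags containing it form a connected subtree. Here vertex a appears in no bag, so the decomposition is invalid.

No — vertex a appears in no bag.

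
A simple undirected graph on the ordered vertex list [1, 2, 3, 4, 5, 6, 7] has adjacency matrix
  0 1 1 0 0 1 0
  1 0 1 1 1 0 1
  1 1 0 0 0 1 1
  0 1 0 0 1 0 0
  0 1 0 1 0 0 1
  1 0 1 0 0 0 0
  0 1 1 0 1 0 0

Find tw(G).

A width-2 tree decomposition is:
Bags: B1 = {2, 4, 5}  B2 = {2, 5, 7}  B3 = {2, 3, 7}  B4 = {1, 2, 3}  B5 = {1, 3, 6}
Tree: B1–B2, B2–B3, B3–B4, B4–B5
Every bag has size at most 3, so the width is 3 − 1 = 2 and tw(G) ≤ 2. Conversely, {1, 2, 3} is a clique of size 3, and the vertices of any clique must share a bag in every tree decomposition; so some bag has ≥ 3 vertices and tw(G) ≥ 2. Combining the bounds, tw(G) = 2.

2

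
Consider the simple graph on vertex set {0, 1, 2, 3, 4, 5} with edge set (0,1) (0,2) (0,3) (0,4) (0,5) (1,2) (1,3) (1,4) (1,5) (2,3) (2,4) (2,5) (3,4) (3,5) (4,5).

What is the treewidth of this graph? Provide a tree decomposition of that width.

A single bag containing all 6 vertices is trivially a valid decomposition of width 5. Conversely, {0, 1, 2, 3, 4, 5} is a clique of size 6, and the vertices of any clique must share a bag in every tree decomposition; so some bag has ≥ 6 vertices and tw(G) ≥ 5. The upper and lower bounds meet at 5, so that is the treewidth.

Treewidth 5.
Bags: B1 = {0, 1, 2, 3, 4, 5}
Tree: (single bag)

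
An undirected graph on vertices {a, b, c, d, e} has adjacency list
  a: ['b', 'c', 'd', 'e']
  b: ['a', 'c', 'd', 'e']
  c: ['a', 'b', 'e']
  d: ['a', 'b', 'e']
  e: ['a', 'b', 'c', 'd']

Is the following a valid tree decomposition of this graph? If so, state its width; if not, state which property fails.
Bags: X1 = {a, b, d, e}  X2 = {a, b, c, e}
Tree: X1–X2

Yes; width 3.

Vertex coverage: the bags together contain {a, b, c, d, e}, the full vertex set. Edge coverage: each edge of G has both endpoints in at least one bag. Running intersection: for every vertex, the bags containing it form a connected subtree. All three properties hold, so this is a valid tree decomposition of width max|bag| − 1 = 3, and hence tw(G) ≤ 3.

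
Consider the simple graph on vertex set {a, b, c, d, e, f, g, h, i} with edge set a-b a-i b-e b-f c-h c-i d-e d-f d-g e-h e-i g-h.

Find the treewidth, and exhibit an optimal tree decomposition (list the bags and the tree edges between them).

The largest bag has 4 vertices, giving width 3; this decomposition certifies tw(G) ≤ 3. For the lower bound: the 4 vertex sets {a,b,f}, {d}, {e}, {c,g,h,i} are disjoint, each induces a connected subgraph, and every pair is joined by at least one edge of G. Contracting each set to a single vertex therefore yields K_{4} as a minor, and since treewidth is minor-monotone, tw(G) ≥ tw(K_{4}) = 3. Combining the bounds, tw(G) = 3.

Treewidth 3.
One such decomposition:
Bags: B1 = {a, b, d, f}  B2 = {a, b, d, e}  B3 = {a, d, e, i}  B4 = {d, e, g, i}  B5 = {e, g, h, i}  B6 = {c, g, h, i}
Tree: B1–B2, B2–B3, B3–B4, B4–B5, B5–B6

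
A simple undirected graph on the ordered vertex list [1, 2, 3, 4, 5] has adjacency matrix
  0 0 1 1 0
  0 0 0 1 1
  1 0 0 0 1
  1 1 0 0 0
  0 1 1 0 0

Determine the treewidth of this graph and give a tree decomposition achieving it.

Every bag has size at most 3, so the width is 3 − 1 = 2 and tw(G) ≤ 2. The edges 5–2–4–1–3–5 form a cycle, so G is not a tree and its treewidth is at least 2. The upper and lower bounds meet at 2, so that is the treewidth.

Treewidth 2.
One such decomposition:
Bags: B1 = {2, 4, 5}  B2 = {1, 4, 5}  B3 = {1, 3, 5}
Tree: B1–B2, B2–B3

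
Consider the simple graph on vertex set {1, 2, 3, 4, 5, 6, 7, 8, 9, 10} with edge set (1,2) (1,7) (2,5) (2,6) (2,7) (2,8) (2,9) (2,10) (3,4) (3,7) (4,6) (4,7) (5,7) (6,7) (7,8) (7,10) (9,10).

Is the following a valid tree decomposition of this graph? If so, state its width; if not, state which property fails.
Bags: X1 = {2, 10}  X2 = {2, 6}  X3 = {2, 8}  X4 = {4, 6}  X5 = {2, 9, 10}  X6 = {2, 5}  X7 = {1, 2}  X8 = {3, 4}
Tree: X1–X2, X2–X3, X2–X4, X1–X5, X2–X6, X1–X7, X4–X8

A tree decomposition must satisfy three properties: every vertex lies in some bag; for every edge, both endpoints lie together in some bag; and for every vertex, the bags containing it form a connected subtree. Here vertex 7 appears in no bag, so the decomposition is invalid.

No — vertex 7 appears in no bag.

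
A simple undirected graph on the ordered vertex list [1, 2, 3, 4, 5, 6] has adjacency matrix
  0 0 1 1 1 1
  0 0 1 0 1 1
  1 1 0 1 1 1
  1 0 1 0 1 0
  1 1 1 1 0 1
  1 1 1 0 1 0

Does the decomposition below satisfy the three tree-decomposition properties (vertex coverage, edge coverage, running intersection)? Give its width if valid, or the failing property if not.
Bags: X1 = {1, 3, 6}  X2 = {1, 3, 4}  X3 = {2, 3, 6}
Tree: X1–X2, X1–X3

No — vertex 5 appears in no bag.

A tree decomposition must satisfy three properties: every vertex lies in some bag; for every edge, both endpoints lie together in some bag; and for every vertex, the bags containing it form a connected subtree. Here vertex 5 appears in no bag, so the decomposition is invalid.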